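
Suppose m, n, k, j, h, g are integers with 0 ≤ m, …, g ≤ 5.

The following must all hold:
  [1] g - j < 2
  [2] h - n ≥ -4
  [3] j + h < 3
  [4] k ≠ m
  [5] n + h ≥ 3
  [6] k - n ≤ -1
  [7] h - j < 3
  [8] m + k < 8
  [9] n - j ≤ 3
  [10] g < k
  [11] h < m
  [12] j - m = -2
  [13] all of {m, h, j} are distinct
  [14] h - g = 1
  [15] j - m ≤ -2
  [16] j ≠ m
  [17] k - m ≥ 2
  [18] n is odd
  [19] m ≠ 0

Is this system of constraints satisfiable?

Unsatisfiable

Constraints 6, 9, 15, and 17 give j − n ≥ -3, n − k ≥ 1, k − m ≥ 2, m − j ≥ 2.
Adding all 4 inequalities: the left sides telescope to 0, and the right sides sum to (-3) + 1 + 2 + 2 = 2. So 0 ≥ 2, which is false.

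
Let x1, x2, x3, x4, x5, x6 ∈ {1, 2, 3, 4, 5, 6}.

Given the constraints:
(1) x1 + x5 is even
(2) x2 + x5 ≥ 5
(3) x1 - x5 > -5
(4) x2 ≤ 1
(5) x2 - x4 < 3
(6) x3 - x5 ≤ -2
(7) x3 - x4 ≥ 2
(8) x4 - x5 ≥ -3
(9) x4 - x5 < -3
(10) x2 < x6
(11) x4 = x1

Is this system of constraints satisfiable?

Unsatisfiable

Constraints 6, 7, and 8 give x3 − x4 ≥ 2, x4 − x5 ≥ -3, x5 − x3 ≥ 2.
Adding all 3 inequalities: the left sides telescope to 0, and the right sides sum to 2 + (-3) + 2 = 1. So 0 ≥ 1, which is false.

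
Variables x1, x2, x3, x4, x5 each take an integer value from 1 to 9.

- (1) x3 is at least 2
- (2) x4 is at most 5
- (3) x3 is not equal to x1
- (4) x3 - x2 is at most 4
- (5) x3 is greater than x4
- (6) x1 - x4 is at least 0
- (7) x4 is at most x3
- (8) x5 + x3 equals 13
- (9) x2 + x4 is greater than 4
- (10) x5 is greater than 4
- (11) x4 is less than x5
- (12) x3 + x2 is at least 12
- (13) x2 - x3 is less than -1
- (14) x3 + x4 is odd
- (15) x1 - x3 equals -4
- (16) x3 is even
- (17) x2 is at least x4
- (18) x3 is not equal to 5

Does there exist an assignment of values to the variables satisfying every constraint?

Take x1 = 4, x2 = 4, x3 = 8, x4 = 1, x5 = 5. Then constraint 4: x3 - x2 = 4; constraint 6: x1 - x4 = 3; constraint 8: x5 + x3 = 13, and every other listed constraint is also met.

Satisfiable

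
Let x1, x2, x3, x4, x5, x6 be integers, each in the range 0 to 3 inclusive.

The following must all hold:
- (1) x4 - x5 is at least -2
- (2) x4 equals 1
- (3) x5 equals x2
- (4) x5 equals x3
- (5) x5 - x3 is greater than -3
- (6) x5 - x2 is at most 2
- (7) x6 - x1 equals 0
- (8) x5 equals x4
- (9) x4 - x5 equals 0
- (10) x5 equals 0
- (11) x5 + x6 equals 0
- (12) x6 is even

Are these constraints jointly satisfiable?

Constraint 10 fixes x5 = 0 and constraint 2 fixes x4 = 1, but constraint 8 requires x5 = x4. Since 0 ≠ 1, contradiction.

Unsatisfiable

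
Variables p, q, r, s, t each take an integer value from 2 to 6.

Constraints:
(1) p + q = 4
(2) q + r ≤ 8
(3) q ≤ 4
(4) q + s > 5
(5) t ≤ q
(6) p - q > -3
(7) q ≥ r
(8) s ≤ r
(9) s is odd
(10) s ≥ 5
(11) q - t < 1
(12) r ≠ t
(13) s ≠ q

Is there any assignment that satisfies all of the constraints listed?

From constraints 8 and 10: r ≥ s and s ≥ 5, so r ≥ 5. From constraints 3 and 7: r ≤ q and q ≤ 4, so r ≤ 4. But 4 < 5, so no value of r works.

Unsatisfiable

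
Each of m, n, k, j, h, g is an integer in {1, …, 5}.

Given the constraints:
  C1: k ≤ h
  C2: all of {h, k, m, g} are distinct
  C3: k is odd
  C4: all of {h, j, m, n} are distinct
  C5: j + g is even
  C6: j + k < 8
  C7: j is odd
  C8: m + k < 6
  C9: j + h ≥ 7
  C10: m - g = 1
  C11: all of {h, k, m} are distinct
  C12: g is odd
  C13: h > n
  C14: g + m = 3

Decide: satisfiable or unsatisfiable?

Satisfiable

One satisfying assignment is m = 2, n = 1, k = 3, j = 3, h = 4, g = 1.
For the less obvious constraints — constraint 6: j + k = 6; constraint 8: m + k = 5 — and the others hold by inspection.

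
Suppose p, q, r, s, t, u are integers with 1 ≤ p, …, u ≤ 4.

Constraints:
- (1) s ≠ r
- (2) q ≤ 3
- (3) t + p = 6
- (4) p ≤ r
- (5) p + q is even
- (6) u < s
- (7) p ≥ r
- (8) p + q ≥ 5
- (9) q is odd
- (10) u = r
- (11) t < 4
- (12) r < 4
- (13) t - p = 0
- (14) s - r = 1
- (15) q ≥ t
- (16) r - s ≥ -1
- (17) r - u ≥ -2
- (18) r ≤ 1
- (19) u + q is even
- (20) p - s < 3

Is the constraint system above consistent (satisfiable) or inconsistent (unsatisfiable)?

Unsatisfiable

From constraints 2 and 15: t ≤ q ≤ 3. From constraints 4 and 18: p ≤ r ≤ 1. Hence t + p ≤ 4. But constraint 3 requires t + p = 6, and 6 > 4. Contradiction.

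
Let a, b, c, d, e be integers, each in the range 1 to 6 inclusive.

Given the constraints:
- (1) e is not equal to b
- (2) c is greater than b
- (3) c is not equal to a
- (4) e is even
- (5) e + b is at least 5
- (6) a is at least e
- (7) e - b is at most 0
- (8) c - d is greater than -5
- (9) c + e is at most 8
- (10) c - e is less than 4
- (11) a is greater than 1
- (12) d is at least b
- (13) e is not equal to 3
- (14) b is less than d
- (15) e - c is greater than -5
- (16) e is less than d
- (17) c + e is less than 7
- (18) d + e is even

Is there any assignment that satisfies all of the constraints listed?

Setting (a, b, c, d, e) = (2, 3, 4, 6, 2) satisfies everything: constraint 5: e + b = 5; constraint 7: e - b = -1; constraint 8: c - d = -2, and the others follow.

Satisfiable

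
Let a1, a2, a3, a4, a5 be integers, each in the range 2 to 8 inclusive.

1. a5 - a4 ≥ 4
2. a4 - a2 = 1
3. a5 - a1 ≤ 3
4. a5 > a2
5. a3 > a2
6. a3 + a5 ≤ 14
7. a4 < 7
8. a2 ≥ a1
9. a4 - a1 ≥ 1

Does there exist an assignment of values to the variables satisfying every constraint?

Unsatisfiable

Constraints 1, 3, and 9 give a4 − a1 ≥ 1, a1 − a5 ≥ -3, a5 − a4 ≥ 4.
Adding all 3 inequalities: the left sides telescope to 0, and the right sides sum to 1 + (-3) + 4 = 2. So 0 ≥ 2, which is false.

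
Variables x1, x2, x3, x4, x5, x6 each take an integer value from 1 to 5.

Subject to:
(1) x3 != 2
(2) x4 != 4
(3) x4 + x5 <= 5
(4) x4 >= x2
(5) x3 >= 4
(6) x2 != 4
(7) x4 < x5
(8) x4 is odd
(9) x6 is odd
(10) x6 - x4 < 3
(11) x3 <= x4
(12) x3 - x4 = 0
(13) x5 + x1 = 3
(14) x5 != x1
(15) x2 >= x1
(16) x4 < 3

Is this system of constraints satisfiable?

Unsatisfiable

From constraints 5 and 11: x4 ≥ x3 and x3 ≥ 4, so x4 ≥ 4. From constraint 16: x4 ≤ 2. But 2 < 4, so no value of x4 works.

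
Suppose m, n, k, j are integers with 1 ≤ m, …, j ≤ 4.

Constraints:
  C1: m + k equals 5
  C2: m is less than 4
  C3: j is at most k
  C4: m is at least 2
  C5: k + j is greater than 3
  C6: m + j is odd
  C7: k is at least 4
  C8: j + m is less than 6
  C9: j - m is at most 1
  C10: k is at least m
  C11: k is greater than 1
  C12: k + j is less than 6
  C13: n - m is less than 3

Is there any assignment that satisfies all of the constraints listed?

Unsatisfiable

From constraint 4: m ≥ 2. From constraint 7: k ≥ 4. Hence m + k ≥ 6. But constraint 1 requires m + k = 5, and 5 < 6. Contradiction.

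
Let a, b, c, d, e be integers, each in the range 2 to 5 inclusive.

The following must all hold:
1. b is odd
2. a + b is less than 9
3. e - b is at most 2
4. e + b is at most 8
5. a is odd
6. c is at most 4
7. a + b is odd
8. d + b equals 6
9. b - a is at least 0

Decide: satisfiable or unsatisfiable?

Unsatisfiable

Constraint 5 makes a odd and constraint 1 makes b odd, so a + b must be even. Constraint 7 says a + b is odd — contradiction.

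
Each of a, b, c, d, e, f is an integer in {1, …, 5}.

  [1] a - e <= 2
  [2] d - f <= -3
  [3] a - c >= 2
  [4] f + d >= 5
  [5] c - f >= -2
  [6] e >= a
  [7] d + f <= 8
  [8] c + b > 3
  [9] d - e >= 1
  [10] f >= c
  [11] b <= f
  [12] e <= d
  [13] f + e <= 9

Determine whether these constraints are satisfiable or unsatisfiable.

Unsatisfiable

Constraints 1, 2, 3, 5, and 9 give a − c ≥ 2, c − f ≥ -2, f − d ≥ 3, d − e ≥ 1, e − a ≥ -2.
Adding all 5 inequalities: the left sides telescope to 0, and the right sides sum to 2 + (-2) + 3 + 1 + (-2) = 2. So 0 ≥ 2, which is false.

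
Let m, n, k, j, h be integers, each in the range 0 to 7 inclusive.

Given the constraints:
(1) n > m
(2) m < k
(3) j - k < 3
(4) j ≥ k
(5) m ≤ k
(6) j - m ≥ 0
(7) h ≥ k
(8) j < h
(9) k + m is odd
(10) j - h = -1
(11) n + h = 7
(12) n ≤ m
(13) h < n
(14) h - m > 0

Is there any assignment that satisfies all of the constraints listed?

Constraints 2, 4, 8, 12, and 13 give n ≤ m, m < k, k ≤ j, j < h, h < n. Chaining: n ≤ m < k ≤ j < h < n, which forces n < n — impossible.

Unsatisfiable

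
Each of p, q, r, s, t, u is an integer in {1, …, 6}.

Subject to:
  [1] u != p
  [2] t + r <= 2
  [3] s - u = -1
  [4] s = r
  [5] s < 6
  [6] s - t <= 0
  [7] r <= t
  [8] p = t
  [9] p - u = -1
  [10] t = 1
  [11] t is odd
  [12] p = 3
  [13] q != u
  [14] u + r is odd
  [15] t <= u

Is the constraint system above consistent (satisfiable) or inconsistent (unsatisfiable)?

Unsatisfiable

Constraint 12 fixes p = 3 and constraint 10 fixes t = 1, but constraint 8 requires p = t. Since 3 ≠ 1, contradiction.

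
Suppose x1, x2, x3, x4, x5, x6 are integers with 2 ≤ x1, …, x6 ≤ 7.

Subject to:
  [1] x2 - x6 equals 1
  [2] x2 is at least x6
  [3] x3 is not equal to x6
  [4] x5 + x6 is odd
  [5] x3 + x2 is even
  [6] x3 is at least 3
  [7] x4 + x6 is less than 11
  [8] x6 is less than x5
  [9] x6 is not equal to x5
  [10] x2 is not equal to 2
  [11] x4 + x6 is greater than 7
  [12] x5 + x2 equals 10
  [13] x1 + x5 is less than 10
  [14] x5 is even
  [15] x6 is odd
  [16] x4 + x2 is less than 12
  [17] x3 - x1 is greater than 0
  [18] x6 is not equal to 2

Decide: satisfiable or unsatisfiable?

Satisfiable

Take x1 = 2, x2 = 4, x3 = 4, x4 = 6, x5 = 6, x6 = 3. Then constraint 1: x2 - x6 = 1; constraint 7: x4 + x6 = 9; constraint 11: x4 + x6 = 9, and every other listed constraint is also met.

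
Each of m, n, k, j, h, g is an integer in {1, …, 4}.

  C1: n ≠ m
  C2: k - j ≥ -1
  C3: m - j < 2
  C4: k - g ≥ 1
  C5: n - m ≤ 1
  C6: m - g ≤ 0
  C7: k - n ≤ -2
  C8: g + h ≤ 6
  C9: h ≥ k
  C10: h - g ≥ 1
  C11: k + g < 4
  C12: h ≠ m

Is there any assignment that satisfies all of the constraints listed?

Unsatisfiable

Constraints 4, 5, 6, and 7 give m − n ≥ -1, n − k ≥ 2, k − g ≥ 1, g − m ≥ 0.
Adding all 4 inequalities: the left sides telescope to 0, and the right sides sum to (-1) + 2 + 1 + 0 = 2. So 0 ≥ 2, which is false.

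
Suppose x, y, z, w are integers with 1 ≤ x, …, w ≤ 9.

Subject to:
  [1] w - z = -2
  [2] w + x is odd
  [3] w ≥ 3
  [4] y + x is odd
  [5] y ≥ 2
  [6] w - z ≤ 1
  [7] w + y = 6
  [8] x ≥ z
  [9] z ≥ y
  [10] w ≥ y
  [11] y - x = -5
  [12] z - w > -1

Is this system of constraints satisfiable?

Satisfiable

Take x = 8, y = 3, z = 5, w = 3. Then constraint 1: w - z = -2; constraint 6: w - z = -2; constraint 7: w + y = 6, and every other listed constraint is also met.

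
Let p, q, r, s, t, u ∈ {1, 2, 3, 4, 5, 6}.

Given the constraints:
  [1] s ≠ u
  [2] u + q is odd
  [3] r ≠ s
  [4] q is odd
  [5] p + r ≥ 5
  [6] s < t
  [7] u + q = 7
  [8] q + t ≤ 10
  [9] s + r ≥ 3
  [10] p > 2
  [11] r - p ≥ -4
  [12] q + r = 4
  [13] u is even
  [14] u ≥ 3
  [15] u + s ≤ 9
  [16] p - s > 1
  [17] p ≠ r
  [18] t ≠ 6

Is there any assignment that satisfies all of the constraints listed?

Satisfiable

One satisfying assignment is p = 5, q = 3, r = 1, s = 3, t = 4, u = 4.
For the less obvious constraints — constraint 5: p + r = 6; constraint 7: u + q = 7 — and the others hold by inspection.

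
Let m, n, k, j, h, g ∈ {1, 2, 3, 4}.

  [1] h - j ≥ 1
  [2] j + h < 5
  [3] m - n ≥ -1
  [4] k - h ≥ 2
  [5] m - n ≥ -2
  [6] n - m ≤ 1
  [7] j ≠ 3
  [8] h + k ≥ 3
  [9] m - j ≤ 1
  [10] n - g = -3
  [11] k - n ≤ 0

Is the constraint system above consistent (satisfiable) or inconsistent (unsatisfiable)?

Unsatisfiable

Constraints 1, 4, 6, 9, and 11 give n − k ≥ 0, k − h ≥ 2, h − j ≥ 1, j − m ≥ -1, m − n ≥ -1.
Adding all 5 inequalities: the left sides telescope to 0, and the right sides sum to 0 + 2 + 1 + (-1) + (-1) = 1. So 0 ≥ 1, which is false.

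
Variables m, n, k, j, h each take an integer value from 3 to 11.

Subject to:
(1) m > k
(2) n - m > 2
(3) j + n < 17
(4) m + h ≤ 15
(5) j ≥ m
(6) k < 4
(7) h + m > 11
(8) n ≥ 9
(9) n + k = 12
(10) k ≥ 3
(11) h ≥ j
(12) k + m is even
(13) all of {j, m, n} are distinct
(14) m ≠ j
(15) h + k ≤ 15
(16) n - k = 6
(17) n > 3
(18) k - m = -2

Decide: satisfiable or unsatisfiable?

Satisfiable

Setting (m, n, k, j, h) = (5, 9, 3, 6, 9) satisfies everything: constraint 2: n - m = 4; constraint 3: j + n = 15; constraint 4: m + h = 14, and the others follow.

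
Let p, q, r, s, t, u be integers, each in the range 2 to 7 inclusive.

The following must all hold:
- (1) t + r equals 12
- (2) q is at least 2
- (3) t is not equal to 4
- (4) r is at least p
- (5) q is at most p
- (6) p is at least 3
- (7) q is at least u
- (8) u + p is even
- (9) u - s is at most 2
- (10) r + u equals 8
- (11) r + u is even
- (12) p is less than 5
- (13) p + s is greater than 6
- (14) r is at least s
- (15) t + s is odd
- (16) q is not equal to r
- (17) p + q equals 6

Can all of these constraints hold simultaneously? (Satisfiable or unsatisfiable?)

Satisfiable

Setting (p, q, r, s, t, u) = (4, 2, 6, 3, 6, 2) satisfies everything: constraint 1: t + r = 12; constraint 9: u - s = -1; constraint 10: r + u = 8, and the others follow.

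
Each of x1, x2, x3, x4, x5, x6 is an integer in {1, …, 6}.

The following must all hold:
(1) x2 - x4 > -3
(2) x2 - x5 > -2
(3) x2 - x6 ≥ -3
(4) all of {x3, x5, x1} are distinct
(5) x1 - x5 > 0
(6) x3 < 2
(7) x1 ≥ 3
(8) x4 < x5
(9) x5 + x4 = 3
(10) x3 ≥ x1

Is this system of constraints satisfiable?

From constraints 7 and 10: x3 ≥ x1 and x1 ≥ 3, so x3 ≥ 3. From constraint 6: x3 ≤ 1. But 1 < 3, so no value of x3 works.

Unsatisfiable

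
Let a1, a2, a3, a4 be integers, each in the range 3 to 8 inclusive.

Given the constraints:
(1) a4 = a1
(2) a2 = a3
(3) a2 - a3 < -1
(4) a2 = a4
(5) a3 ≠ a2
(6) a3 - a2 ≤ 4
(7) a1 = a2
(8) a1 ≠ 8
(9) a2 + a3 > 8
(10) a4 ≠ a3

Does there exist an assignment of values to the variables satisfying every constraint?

From constraints 1, 2, and 7, a4 = a1 = a2 = a3, so a4 = a3. But constraint 10 says a4 ≠ a3. Contradiction.

Unsatisfiable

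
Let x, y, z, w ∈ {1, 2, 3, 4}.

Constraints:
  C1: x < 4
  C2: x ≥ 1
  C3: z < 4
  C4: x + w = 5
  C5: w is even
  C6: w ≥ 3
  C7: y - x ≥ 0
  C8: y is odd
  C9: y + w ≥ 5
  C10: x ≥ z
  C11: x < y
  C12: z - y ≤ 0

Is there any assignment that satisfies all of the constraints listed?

One satisfying assignment is x = 1, y = 3, z = 1, w = 4.
For the less obvious constraints — constraint 4: x + w = 5; constraint 7: y - x = 2 — and the others hold by inspection.

Satisfiable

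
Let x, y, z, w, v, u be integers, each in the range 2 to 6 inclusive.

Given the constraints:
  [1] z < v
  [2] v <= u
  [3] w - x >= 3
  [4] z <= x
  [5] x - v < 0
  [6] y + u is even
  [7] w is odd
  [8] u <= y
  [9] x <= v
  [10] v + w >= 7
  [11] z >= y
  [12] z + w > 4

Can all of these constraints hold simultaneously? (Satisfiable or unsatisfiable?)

Unsatisfiable

Constraints 2, 4, 5, 8, and 11 give y ≤ z, z ≤ x, x < v, v ≤ u, u ≤ y. Chaining: y ≤ z ≤ x < v ≤ u ≤ y, which forces y < y — impossible.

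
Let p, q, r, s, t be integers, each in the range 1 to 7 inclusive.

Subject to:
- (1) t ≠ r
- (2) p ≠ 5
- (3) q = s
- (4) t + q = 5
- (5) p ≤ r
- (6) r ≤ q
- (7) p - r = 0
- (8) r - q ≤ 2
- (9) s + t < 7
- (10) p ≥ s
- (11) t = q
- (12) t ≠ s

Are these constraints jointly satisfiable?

From constraints 3 and 11, t = q = s, so t = s. But constraint 12 says t ≠ s. Contradiction.

Unsatisfiable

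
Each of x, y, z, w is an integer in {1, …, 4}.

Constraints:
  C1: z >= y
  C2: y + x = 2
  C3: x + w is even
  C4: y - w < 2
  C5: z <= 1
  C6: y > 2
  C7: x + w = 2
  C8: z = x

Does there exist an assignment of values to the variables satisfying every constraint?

From constraint 6: y ≥ 3. From constraints 1 and 5: y ≤ z and z ≤ 1, so y ≤ 1. But 1 < 3, so no value of y works.

Unsatisfiable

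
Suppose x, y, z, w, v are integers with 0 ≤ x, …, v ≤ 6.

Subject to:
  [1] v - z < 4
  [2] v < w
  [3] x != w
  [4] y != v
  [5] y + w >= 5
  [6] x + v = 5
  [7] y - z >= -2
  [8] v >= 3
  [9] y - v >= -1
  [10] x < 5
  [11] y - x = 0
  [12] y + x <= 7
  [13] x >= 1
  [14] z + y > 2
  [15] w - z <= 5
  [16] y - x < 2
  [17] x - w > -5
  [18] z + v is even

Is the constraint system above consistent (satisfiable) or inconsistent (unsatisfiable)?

Satisfiable

Take x = 2, y = 2, z = 1, w = 6, v = 3. Then constraint 1: v - z = 2; constraint 5: y + w = 8, and every other listed constraint is also met.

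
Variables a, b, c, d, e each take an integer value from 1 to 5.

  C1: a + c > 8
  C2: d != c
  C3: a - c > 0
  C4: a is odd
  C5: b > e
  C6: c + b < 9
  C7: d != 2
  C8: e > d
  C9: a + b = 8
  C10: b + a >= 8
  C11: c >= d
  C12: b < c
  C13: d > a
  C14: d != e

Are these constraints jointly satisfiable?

Constraints 3, 5, 8, 12, and 13 give a < d, d < e, e < b, b < c, c < a. Chaining: a < d < e < b < c < a, which forces a < a — impossible.

Unsatisfiable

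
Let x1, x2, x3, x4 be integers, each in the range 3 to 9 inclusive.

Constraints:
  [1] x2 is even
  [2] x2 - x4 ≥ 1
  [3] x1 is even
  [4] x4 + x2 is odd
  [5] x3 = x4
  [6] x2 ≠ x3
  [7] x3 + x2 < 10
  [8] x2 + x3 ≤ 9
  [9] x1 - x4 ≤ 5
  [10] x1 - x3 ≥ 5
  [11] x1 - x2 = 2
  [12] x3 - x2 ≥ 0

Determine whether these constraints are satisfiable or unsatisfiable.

Constraints 2, 9, 10, and 12 give x1 − x3 ≥ 5, x3 − x2 ≥ 0, x2 − x4 ≥ 1, x4 − x1 ≥ -5.
Adding all 4 inequalities: the left sides telescope to 0, and the right sides sum to 5 + 0 + 1 + (-5) = 1. So 0 ≥ 1, which is false.

Unsatisfiable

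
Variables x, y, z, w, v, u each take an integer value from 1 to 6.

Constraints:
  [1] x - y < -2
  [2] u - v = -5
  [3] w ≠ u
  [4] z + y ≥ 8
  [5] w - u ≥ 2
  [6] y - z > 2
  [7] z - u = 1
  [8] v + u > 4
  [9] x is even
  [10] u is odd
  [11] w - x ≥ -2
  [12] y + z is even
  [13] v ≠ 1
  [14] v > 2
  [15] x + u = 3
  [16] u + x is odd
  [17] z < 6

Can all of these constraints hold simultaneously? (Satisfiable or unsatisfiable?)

Take x = 2, y = 6, z = 2, w = 3, v = 6, u = 1. Then constraint 1: x - y = -4; constraint 2: u - v = -5, and every other listed constraint is also met.

Satisfiable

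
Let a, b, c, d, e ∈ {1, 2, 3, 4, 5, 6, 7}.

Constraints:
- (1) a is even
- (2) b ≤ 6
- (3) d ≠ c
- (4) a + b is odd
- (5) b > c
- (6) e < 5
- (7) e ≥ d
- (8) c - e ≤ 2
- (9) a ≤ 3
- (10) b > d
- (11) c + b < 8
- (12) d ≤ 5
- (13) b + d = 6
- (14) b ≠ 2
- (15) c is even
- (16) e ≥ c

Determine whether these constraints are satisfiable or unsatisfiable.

The assignment a = 2, b = 5, c = 2, d = 1, e = 2 works:
  constraint 8 holds since c - e = 0.
  constraint 11 holds since c + b = 7.
The rest check out directly.

Satisfiable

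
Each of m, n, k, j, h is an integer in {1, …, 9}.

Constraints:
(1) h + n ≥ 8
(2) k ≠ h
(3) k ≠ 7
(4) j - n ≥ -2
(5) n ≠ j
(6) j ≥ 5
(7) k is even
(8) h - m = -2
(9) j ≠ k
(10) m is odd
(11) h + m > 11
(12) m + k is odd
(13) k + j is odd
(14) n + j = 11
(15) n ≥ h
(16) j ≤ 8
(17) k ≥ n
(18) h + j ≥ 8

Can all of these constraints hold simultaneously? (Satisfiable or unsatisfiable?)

Satisfiable

One satisfying assignment is m = 7, n = 6, k = 6, j = 5, h = 5.
For the less obvious constraints — constraint 1: h + n = 11; constraint 4: j - n = -1; constraint 8: h - m = -2 — and the others hold by inspection.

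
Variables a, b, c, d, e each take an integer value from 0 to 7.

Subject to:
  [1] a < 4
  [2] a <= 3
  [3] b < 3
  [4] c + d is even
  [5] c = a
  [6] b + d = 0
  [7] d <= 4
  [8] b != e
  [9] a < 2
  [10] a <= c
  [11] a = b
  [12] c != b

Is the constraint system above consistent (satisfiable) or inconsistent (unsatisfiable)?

From constraints 5 and 11, c = a = b, so c = b. But constraint 12 says c ≠ b. Contradiction.

Unsatisfiable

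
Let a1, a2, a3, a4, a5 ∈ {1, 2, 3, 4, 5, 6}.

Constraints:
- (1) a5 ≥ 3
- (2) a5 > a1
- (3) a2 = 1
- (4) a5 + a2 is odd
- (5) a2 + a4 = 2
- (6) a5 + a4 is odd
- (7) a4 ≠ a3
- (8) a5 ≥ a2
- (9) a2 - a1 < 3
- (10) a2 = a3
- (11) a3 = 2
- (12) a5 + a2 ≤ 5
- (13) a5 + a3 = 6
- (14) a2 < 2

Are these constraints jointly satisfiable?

Constraint 3 fixes a2 = 1 and constraint 11 fixes a3 = 2, but constraint 10 requires a2 = a3. Since 1 ≠ 2, contradiction.

Unsatisfiable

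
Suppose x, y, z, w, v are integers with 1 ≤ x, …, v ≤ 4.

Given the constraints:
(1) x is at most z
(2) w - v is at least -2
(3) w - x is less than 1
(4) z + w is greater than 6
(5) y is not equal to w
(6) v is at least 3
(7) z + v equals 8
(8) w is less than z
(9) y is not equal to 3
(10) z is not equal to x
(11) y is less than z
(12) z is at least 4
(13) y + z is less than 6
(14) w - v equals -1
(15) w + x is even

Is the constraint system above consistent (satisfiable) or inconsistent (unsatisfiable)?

Satisfiable

Take x = 3, y = 1, z = 4, w = 3, v = 4. Then constraint 2: w - v = -1; constraint 3: w - x = 0, and every other listed constraint is also met.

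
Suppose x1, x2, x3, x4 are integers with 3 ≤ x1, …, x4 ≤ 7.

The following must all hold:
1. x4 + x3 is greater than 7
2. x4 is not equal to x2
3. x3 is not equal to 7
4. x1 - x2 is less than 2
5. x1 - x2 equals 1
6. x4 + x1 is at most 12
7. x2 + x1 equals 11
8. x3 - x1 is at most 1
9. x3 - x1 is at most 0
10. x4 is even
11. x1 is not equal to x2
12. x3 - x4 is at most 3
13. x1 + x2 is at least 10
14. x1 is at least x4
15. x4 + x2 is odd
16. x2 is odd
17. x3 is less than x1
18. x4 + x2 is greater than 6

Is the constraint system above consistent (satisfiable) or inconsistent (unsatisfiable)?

One satisfying assignment is x1 = 6, x2 = 5, x3 = 4, x4 = 4.
For the less obvious constraints — constraint 1: x4 + x3 = 8; constraint 4: x1 - x2 = 1 — and the others hold by inspection.

Satisfiable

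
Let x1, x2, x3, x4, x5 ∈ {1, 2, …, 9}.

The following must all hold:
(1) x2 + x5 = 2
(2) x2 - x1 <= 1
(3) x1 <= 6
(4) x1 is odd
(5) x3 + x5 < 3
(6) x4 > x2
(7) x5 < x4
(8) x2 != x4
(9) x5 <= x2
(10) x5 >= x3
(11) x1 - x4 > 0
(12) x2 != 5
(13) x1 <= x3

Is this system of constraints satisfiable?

Constraints 6, 9, 10, 11, and 13 give x1 ≤ x3, x3 ≤ x5, x5 ≤ x2, x2 < x4, x4 < x1. Chaining: x1 ≤ x3 ≤ x5 ≤ x2 < x4 < x1, which forces x1 < x1 — impossible.

Unsatisfiable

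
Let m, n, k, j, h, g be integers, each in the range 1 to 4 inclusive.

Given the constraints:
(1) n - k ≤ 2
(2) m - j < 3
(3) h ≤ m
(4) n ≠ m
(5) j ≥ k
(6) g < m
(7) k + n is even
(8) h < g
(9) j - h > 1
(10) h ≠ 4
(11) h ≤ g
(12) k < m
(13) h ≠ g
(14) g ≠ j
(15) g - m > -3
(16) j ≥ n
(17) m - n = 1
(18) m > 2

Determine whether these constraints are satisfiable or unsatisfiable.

Satisfiable

Take m = 4, n = 3, k = 1, j = 3, h = 1, g = 2. Then constraint 1: n - k = 2; constraint 2: m - j = 1, and every other listed constraint is also met.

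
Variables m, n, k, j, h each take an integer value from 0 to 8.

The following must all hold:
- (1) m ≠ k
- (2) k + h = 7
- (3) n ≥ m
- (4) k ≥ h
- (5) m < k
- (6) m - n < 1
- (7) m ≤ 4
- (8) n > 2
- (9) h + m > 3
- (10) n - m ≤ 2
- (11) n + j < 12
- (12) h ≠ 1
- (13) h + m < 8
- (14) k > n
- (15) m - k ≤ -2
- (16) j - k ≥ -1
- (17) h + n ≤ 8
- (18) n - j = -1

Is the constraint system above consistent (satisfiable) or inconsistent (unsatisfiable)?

Satisfiable

The assignment m = 3, n = 4, k = 5, j = 5, h = 2 works:
  constraint 2 holds since k + h = 7.
  constraint 6 holds since m - n = -1.
  constraint 9 holds since h + m = 5.
The rest check out directly.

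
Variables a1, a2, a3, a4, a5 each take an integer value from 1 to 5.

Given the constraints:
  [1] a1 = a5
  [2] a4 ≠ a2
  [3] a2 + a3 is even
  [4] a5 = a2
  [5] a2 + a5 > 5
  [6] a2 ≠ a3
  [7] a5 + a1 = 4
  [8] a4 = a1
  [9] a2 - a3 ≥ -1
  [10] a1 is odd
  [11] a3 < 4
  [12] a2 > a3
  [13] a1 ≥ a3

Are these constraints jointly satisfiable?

From constraints 1, 4, and 8, a4 = a1 = a5 = a2, so a4 = a2. But constraint 2 says a4 ≠ a2. Contradiction.

Unsatisfiable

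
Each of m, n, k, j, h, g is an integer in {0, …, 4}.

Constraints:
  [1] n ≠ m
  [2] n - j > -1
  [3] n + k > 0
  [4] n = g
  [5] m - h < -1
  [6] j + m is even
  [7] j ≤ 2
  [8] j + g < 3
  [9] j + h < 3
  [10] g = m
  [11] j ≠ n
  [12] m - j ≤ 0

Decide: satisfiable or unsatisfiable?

From constraints 4 and 10, n = g = m, so n = m. But constraint 1 says n ≠ m. Contradiction.

Unsatisfiable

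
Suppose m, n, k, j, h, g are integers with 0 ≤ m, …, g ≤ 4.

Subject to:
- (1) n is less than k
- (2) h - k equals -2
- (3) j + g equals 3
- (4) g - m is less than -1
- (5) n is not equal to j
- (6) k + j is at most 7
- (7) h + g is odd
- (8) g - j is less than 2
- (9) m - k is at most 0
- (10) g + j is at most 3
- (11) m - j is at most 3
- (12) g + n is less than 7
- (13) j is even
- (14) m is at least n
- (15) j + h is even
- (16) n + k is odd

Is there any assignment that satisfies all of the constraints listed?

Take m = 4, n = 3, k = 4, j = 2, h = 2, g = 1. Then constraint 2: h - k = -2; constraint 3: j + g = 3; constraint 4: g - m = -3, and every other listed constraint is also met.

Satisfiable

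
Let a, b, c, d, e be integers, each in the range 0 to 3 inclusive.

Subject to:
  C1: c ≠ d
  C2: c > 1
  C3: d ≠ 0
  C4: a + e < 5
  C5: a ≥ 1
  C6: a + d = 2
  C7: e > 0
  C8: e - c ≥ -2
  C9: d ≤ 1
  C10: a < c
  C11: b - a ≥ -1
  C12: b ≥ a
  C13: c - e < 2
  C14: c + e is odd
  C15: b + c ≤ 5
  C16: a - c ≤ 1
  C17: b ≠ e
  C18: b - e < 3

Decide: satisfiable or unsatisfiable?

Setting (a, b, c, d, e) = (1, 2, 2, 1, 1) satisfies everything: constraint 4: a + e = 2; constraint 6: a + d = 2, and the others follow.

Satisfiable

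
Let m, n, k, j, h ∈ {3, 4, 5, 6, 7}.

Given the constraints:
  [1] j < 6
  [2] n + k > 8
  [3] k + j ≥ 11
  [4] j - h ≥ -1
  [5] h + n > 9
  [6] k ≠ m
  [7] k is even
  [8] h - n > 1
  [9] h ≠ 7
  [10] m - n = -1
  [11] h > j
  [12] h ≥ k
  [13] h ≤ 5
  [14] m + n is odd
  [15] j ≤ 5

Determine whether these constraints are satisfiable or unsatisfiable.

Unsatisfiable

From constraints 12 and 13: k ≤ h ≤ 5. From constraint 15: j ≤ 5. Hence k + j ≤ 10. But constraint 3 requires k + j ≥ 11, and 11 > 10. Contradiction.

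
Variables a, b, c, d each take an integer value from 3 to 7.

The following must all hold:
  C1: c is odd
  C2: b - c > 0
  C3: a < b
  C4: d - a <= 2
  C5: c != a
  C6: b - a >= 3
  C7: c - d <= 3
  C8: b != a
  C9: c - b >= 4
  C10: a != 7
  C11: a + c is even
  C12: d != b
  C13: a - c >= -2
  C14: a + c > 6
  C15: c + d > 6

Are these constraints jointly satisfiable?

Constraints 4, 6, 7, and 9 give b − a ≥ 3, a − d ≥ -2, d − c ≥ -3, c − b ≥ 4.
Adding all 4 inequalities: the left sides telescope to 0, and the right sides sum to 3 + (-2) + (-3) + 4 = 2. So 0 ≥ 2, which is false.

Unsatisfiable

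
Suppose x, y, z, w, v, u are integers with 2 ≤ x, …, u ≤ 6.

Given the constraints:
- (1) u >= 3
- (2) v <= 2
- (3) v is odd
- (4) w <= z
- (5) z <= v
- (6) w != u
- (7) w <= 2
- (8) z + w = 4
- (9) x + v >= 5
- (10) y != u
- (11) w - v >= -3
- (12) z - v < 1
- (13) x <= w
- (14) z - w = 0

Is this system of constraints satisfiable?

Unsatisfiable

From constraints 7 and 13: x ≤ w ≤ 2. From constraint 2: v ≤ 2. Hence x + v ≤ 4. But constraint 9 requires x + v ≥ 5, and 5 > 4. Contradiction.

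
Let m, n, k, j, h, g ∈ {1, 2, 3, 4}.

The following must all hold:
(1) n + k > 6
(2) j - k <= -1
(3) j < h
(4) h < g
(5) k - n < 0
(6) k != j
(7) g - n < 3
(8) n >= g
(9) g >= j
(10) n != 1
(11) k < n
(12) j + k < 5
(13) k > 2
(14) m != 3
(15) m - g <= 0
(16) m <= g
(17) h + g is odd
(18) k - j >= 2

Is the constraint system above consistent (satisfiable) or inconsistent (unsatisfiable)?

Try m = 2, n = 4, k = 3, j = 1, h = 3, g = 4.
Check constraint 1: n + k = 7; constraint 2: j - k = -2. The remaining constraints are straightforward to verify.

Satisfiable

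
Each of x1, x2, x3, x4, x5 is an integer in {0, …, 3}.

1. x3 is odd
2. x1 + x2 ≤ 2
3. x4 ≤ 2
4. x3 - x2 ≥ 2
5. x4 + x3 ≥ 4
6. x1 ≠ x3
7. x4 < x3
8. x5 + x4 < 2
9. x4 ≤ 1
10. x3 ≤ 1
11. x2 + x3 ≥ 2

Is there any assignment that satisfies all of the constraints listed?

Unsatisfiable

From constraint 3: x4 ≤ 2. From constraint 10: x3 ≤ 1. Hence x4 + x3 ≤ 3. But constraint 5 requires x4 + x3 ≥ 4, and 4 > 3. Contradiction.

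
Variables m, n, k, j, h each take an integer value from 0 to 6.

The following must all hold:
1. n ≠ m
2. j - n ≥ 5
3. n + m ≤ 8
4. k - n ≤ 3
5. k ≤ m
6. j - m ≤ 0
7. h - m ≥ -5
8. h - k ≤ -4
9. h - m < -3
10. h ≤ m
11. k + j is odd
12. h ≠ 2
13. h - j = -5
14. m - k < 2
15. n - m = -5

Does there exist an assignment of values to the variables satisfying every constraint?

Constraints 2, 4, 6, 7, and 8 give j − n ≥ 5, n − k ≥ -3, k − h ≥ 4, h − m ≥ -5, m − j ≥ 0.
Adding all 5 inequalities: the left sides telescope to 0, and the right sides sum to 5 + (-3) + 4 + (-5) + 0 = 1. So 0 ≥ 1, which is false.

Unsatisfiable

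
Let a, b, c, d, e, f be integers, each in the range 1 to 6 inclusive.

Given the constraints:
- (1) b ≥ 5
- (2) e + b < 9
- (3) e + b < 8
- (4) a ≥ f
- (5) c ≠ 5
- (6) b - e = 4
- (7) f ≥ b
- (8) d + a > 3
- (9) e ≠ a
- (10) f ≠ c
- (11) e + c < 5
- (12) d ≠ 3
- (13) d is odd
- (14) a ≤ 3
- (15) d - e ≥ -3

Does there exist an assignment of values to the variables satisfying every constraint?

Unsatisfiable

From constraints 1 and 7: f ≥ b and b ≥ 5, so f ≥ 5. From constraints 4 and 14: f ≤ a and a ≤ 3, so f ≤ 3. But 3 < 5, so no value of f works.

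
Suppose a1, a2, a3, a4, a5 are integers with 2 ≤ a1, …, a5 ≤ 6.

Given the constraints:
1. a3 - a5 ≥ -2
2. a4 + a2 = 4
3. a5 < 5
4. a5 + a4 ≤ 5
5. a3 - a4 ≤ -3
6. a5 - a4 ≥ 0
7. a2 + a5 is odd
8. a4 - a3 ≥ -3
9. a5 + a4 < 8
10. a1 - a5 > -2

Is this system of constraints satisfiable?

Constraints 1, 5, and 6 give a5 − a4 ≥ 0, a4 − a3 ≥ 3, a3 − a5 ≥ -2.
Adding all 3 inequalities: the left sides telescope to 0, and the right sides sum to 0 + 3 + (-2) = 1. So 0 ≥ 1, which is false.

Unsatisfiable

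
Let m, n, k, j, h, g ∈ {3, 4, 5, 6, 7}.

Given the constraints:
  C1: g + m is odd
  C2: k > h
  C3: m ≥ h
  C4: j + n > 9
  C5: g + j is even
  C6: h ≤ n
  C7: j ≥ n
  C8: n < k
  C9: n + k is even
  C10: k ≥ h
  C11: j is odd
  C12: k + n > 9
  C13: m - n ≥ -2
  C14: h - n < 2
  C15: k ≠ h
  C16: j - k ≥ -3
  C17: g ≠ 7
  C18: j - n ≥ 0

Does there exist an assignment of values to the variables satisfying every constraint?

Satisfiable

Try m = 6, n = 5, k = 7, j = 7, h = 4, g = 3.
Check constraint 4: j + n = 12; constraint 12: k + n = 12. The remaining constraints are straightforward to verify.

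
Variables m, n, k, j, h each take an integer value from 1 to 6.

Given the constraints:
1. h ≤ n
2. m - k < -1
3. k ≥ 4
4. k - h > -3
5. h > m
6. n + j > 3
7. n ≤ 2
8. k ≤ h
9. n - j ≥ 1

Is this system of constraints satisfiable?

From constraints 3 and 8: h ≥ k and k ≥ 4, so h ≥ 4. From constraints 1 and 7: h ≤ n and n ≤ 2, so h ≤ 2. But 2 < 4, so no value of h works.

Unsatisfiable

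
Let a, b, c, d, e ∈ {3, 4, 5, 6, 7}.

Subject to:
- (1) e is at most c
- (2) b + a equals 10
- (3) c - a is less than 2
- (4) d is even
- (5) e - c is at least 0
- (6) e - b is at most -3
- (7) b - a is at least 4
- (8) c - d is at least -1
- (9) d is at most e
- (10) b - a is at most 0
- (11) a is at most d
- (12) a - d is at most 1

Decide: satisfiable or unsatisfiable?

Constraints 5, 6, 8, 10, and 12 give a − b ≥ 0, b − e ≥ 3, e − c ≥ 0, c − d ≥ -1, d − a ≥ -1.
Adding all 5 inequalities: the left sides telescope to 0, and the right sides sum to 0 + 3 + 0 + (-1) + (-1) = 1. So 0 ≥ 1, which is false.

Unsatisfiable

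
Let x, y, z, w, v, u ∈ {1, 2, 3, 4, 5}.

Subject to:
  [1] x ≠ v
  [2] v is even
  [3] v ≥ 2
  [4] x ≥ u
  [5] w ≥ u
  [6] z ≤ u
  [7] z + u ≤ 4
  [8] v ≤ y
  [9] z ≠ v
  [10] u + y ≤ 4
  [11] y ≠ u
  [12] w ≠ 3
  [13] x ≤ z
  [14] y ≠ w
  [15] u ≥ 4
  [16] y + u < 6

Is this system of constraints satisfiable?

Unsatisfiable

From constraint 15: u ≥ 4. From constraints 3 and 8: y ≥ v ≥ 2. Hence u + y ≥ 6. But constraint 10 requires u + y ≤ 4, and 4 < 6. Contradiction.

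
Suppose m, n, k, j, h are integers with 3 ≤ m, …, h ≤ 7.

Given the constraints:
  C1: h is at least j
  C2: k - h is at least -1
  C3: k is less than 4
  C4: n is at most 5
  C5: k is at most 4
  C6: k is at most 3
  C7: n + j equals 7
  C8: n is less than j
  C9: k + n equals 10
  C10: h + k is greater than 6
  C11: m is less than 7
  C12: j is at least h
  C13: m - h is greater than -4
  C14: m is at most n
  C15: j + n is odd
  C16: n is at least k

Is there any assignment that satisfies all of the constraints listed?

From constraint 5: k ≤ 4. From constraint 4: n ≤ 5. Hence k + n ≤ 9. But constraint 9 requires k + n = 10, and 10 > 9. Contradiction.

Unsatisfiable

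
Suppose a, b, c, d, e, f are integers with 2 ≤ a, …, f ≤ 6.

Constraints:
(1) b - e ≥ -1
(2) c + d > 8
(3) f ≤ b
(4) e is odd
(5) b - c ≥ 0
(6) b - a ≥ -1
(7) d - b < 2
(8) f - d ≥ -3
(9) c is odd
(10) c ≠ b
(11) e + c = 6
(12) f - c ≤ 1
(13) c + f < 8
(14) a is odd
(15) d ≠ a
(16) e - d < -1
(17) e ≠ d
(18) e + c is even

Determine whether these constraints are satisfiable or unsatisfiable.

Satisfiable

One satisfying assignment is a = 3, b = 5, c = 3, d = 6, e = 3, f = 3.
For the less obvious constraints — constraint 1: b - e = 2; constraint 2: c + d = 9; constraint 5: b - c = 2 — and the others hold by inspection.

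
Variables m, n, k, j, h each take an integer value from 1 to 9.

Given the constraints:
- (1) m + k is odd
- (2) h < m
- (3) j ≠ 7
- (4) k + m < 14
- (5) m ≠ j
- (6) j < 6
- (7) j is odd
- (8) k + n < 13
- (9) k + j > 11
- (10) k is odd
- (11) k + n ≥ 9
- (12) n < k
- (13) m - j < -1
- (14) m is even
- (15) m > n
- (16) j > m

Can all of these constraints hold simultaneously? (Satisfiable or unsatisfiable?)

Satisfiable

Take m = 2, n = 1, k = 9, j = 5, h = 1. Then constraint 4: k + m = 11; constraint 8: k + n = 10, and every other listed constraint is also met.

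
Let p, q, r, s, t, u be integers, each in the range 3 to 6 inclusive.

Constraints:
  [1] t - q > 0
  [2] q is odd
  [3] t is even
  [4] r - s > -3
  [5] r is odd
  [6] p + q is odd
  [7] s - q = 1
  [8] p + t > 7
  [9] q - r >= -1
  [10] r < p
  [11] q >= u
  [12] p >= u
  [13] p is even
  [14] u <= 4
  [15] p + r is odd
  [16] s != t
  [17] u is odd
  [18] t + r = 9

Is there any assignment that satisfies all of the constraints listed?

Satisfiable

Take p = 4, q = 3, r = 3, s = 4, t = 6, u = 3. Then constraint 1: t - q = 3; constraint 4: r - s = -1, and every other listed constraint is also met.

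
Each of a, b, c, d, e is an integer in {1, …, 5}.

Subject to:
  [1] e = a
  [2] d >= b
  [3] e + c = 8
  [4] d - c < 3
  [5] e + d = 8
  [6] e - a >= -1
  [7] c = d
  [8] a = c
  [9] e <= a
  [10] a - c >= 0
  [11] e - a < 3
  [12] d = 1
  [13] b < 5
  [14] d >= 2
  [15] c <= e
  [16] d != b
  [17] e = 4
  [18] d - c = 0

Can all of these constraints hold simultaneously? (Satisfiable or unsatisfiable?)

Unsatisfiable

Constraint 17 fixes e = 4 and constraint 12 fixes d = 1. Constraints 1, 7, and 8 give e = a = c = d, so e = d. But 4 ≠ 1 — contradiction.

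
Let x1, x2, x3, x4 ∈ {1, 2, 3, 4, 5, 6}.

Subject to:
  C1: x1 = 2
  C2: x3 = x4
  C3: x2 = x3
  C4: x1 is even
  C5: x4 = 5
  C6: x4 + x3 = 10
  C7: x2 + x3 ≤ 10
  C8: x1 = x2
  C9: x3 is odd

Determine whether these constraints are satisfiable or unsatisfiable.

Unsatisfiable

Constraint 1 fixes x1 = 2 and constraint 5 fixes x4 = 5. Constraints 2, 3, and 8 give x1 = x2 = x3 = x4, so x1 = x4. But 2 ≠ 5 — contradiction.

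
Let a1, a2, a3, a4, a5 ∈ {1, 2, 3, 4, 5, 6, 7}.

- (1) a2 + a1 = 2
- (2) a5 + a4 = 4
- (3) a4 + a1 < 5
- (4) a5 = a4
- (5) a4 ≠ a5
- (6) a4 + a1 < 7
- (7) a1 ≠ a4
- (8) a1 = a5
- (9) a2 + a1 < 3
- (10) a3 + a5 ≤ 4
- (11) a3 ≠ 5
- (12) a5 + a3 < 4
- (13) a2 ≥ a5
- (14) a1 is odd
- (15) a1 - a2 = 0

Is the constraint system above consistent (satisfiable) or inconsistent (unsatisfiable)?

From constraints 4 and 8, a1 = a5 = a4, so a1 = a4. But constraint 7 says a1 ≠ a4. Contradiction.

Unsatisfiable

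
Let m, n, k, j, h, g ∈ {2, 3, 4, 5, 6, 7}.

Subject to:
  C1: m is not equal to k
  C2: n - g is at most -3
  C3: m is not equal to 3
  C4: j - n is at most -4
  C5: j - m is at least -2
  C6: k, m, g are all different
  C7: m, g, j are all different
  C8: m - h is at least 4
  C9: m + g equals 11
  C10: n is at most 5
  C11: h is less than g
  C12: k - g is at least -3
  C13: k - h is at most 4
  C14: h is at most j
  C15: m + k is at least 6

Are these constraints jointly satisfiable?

Constraints 2, 4, 5, 8, 12, and 13 give j − m ≥ -2, m − h ≥ 4, h − k ≥ -4, k − g ≥ -3, g − n ≥ 3, n − j ≥ 4.
Adding all 6 inequalities: the left sides telescope to 0, and the right sides sum to (-2) + 4 + (-4) + (-3) + 3 + 4 = 2. So 0 ≥ 2, which is false.

Unsatisfiable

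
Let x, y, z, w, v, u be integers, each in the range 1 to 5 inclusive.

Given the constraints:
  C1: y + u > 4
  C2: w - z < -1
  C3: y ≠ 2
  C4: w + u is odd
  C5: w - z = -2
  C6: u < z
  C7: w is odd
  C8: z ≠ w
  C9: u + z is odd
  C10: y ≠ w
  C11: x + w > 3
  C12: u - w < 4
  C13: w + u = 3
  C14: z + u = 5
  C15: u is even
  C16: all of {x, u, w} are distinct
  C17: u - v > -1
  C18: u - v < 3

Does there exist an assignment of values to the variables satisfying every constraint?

The assignment x = 5, y = 3, z = 3, w = 1, v = 2, u = 2 works:
  constraint 1 holds since y + u = 5.
  constraint 2 holds since w - z = -2.
  constraint 5 holds since w - z = -2.
The rest check out directly.

Satisfiable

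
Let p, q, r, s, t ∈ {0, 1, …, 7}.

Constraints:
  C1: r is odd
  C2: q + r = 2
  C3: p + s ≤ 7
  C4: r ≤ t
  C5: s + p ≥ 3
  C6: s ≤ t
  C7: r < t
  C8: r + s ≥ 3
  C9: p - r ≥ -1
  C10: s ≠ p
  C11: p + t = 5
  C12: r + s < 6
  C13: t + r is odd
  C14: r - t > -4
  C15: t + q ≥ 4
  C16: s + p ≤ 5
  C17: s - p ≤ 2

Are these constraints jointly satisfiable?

Take p = 1, q = 1, r = 1, s = 3, t = 4. Then constraint 2: q + r = 2; constraint 3: p + s = 4, and every other listed constraint is also met.

Satisfiable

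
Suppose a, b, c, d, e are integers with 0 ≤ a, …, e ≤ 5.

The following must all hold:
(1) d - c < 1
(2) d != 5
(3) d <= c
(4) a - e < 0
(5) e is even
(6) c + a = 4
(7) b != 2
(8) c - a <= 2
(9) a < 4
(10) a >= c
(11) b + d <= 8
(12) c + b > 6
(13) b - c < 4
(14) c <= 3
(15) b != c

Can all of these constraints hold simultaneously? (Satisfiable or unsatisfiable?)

Satisfiable

The assignment a = 2, b = 5, c = 2, d = 2, e = 4 works:
  constraint 1 holds since d - c = 0.
  constraint 4 holds since a - e = -2.
  constraint 6 holds since c + a = 4.
The rest check out directly.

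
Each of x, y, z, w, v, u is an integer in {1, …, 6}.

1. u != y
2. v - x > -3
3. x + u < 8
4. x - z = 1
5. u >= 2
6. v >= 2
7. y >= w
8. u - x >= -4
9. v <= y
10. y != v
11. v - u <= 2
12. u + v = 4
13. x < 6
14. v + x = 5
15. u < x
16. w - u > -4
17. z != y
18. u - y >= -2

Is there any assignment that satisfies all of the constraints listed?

The assignment x = 3, y = 4, z = 2, w = 1, v = 2, u = 2 works:
  constraint 2 holds since v - x = -1.
  constraint 3 holds since x + u = 5.
  constraint 4 holds since x - z = 1.
The rest check out directly.

Satisfiable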